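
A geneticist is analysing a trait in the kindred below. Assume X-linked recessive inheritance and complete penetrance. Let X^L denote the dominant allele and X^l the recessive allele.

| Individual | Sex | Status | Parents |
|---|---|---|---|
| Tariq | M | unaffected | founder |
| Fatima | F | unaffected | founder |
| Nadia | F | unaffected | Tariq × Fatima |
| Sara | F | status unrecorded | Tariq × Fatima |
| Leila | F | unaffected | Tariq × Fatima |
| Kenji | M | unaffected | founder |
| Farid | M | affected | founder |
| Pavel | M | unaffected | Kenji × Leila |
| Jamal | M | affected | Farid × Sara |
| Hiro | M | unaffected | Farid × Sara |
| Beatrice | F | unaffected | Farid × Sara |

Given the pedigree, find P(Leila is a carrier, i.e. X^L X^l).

Tariq is unaffected, so Tariq is X^L Y.
Fatima is unaffected so carries L and passed l to Sara (X^L X^l, whose L came from Tariq), so Fatima is X^L X^l.
Their cross gives offspring ratios 1/2 X^L X^L : 1/2 X^L X^l. Conditioning on Leila being unaffected, P(X^L X^l) = 1/2 / 1 = 1/2 before taking Leila's own offspring into account.
Kenji is unaffected, so Kenji is X^L Y.
Now use Leila's offspring. Probability of each recorded status — unaffected son Pavel: 1/2 if Leila is X^L X^l, 1 if X^L X^L.
Bayes: P(X^L X^l) = 1/2·1/2 / (1/2·1/2 + 1/2·1) = 1/3.

1/3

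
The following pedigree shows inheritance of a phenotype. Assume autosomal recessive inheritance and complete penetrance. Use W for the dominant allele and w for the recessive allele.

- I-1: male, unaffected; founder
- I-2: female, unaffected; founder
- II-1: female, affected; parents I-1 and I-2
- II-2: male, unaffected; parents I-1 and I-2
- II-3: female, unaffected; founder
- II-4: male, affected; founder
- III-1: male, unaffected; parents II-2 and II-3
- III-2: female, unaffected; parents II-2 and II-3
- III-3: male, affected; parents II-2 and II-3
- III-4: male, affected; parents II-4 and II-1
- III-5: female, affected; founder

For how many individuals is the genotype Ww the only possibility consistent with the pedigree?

Obligate heterozygotes: I-1 is unaffected so carries W and passed w to II-1 (ww), so I-1 is Ww; I-2 is unaffected so carries W and passed w to II-1 (ww), so I-2 is Ww; II-2 is unaffected so carries W and passed w to III-3 (ww), so II-2 is Ww; II-3 is unaffected so carries W and passed w to III-3 (ww), so II-3 is Ww.
Every other individual is either homozygous by phenotype or has at least one consistent homozygous assignment, so the count is 4.

4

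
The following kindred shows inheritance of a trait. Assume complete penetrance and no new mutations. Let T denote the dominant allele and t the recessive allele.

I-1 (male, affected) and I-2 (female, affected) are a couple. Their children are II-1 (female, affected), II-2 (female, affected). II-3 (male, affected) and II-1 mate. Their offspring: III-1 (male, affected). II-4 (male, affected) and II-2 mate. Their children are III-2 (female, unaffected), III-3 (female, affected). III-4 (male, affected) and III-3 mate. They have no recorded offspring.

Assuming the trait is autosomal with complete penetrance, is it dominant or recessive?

dominant

II-4 and II-2 are both affected yet have an unaffected child III-2. Under a recessive model two affected parents are homozygous and every child would be affected, so the trait cannot be recessive.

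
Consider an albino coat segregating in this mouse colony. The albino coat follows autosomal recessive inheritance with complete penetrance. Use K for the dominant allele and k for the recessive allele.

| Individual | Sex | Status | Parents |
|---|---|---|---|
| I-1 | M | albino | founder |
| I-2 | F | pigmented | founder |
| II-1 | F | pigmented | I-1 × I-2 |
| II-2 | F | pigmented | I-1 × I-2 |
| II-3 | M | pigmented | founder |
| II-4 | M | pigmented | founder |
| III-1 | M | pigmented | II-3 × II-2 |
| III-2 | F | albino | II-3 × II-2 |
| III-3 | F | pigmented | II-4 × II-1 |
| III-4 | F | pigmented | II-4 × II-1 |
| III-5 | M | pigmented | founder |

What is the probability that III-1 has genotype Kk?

II-3 is pigmented so carries K and passed k to III-2 (kk), so II-3 is Kk.
II-2 is pigmented so carries K and received k from I-1 (kk), so II-2 is Kk.
Their cross gives offspring ratios 1/4 KK : 1/2 Kk : 1/4 kk. Conditioning on III-1 being pigmented, P(Kk) = 1/2 / 3/4 = 2/3.

2/3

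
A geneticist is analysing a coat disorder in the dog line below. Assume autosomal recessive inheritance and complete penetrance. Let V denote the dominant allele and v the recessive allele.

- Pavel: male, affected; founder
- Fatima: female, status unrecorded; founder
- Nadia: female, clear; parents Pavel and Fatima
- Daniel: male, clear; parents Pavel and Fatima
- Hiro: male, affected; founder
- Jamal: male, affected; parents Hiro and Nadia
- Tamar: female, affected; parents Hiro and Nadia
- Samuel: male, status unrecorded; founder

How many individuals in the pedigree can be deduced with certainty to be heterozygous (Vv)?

Obligate heterozygotes: Nadia is clear so carries V and received v from Pavel (vv), so Nadia is Vv; Daniel is clear so carries V and received v from Pavel (vv), so Daniel is Vv.
Every other individual is either homozygous by phenotype or has at least one consistent homozygous assignment, so the count is 2.

2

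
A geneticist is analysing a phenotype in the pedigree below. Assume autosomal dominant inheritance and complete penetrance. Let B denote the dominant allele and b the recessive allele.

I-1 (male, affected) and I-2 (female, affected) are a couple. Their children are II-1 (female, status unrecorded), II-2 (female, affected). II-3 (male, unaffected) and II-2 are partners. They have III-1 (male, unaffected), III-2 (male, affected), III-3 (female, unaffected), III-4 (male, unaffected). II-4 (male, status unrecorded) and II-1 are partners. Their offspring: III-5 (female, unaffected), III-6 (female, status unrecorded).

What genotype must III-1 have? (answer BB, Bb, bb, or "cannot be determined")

III-1 is unaffected, so III-1 is bb.

bb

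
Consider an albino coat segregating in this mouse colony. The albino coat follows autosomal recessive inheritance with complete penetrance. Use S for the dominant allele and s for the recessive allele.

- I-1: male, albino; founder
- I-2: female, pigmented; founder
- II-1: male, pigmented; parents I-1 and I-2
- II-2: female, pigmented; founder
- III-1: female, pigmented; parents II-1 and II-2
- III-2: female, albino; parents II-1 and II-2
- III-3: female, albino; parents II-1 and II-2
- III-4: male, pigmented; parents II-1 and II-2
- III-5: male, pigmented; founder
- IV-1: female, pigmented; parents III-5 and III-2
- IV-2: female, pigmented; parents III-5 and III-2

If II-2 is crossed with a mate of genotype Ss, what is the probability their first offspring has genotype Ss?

II-2 is pigmented so carries S and passed s to III-2 (ss), so II-2 is Ss.
The cross gives 1/4 SS : 1/2 Ss : 1/4 ss, so P(offspring has genotype Ss) = 1/2.

1/2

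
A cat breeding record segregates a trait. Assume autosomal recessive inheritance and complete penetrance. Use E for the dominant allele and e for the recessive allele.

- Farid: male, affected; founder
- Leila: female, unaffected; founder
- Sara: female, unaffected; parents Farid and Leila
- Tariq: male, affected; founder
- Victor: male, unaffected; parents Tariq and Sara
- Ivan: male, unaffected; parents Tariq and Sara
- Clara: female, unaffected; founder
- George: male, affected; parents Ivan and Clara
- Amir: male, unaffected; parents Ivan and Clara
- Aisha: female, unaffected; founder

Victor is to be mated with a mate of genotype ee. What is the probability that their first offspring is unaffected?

1/2

Victor is unaffected so carries E and received e from Tariq (ee), so Victor is Ee.
The cross gives 1/2 Ee : 1/2 ee, so P(offspring is unaffected) = 1/2.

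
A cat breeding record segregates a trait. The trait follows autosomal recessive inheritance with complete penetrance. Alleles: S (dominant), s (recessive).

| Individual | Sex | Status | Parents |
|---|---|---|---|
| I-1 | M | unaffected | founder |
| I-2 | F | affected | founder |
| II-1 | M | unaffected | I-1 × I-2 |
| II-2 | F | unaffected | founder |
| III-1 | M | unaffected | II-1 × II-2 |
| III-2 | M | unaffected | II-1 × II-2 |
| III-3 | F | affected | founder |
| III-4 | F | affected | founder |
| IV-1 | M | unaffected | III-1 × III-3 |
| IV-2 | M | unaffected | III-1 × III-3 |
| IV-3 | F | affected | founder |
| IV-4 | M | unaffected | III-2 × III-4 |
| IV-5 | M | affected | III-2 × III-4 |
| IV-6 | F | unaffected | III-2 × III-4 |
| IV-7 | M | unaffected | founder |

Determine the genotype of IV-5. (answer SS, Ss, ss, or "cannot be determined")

ss

IV-5 is affected, so IV-5 is ss.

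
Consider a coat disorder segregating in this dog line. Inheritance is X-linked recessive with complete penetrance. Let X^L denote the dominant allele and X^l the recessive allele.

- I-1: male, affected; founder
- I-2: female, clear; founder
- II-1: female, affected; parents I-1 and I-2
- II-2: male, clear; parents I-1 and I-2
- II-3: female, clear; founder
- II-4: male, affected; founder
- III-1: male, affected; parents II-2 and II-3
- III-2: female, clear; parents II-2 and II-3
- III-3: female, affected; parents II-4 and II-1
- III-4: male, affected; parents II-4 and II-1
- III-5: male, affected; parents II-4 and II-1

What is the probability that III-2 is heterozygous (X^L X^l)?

1/2

II-2 is clear, so II-2 is X^L Y.
II-3 is clear so carries L and passed l to III-1 (X^l Y), so II-3 is X^L X^l.
Their cross gives offspring ratios 1/2 X^L X^L : 1/2 X^L X^l. Conditioning on III-2 being clear, P(X^L X^l) = 1/2 / 1 = 1/2.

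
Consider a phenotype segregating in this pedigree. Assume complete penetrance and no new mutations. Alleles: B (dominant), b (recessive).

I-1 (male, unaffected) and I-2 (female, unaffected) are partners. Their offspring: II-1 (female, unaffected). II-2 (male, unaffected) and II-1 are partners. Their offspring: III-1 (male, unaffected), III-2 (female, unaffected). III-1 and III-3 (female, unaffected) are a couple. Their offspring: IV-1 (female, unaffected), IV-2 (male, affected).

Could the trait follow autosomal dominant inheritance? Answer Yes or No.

Under autosomal dominant, IV-2 (affected, male) cannot arise from III-1 (unaffected) × III-3 (unaffected).

No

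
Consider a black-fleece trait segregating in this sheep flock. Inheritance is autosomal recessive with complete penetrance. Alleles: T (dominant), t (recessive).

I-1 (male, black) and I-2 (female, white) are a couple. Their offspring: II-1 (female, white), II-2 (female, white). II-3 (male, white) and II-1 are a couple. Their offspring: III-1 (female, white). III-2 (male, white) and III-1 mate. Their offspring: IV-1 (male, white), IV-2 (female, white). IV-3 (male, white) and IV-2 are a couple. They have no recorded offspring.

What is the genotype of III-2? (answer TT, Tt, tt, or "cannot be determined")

III-2's phenotype allows TT or Tt, and no parent or child forces a single allele at both positions; consistent genotype assignments exist with III-2 as TT or Tt.

cannot be determined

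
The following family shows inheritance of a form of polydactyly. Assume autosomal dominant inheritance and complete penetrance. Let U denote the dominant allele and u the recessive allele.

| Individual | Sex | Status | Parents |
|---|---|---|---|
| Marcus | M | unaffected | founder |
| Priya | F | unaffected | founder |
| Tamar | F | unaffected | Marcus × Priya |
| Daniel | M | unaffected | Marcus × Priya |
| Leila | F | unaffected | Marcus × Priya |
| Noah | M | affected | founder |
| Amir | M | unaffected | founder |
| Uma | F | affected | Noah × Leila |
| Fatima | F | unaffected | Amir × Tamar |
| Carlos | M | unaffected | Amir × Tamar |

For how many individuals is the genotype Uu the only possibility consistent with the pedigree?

Obligate heterozygotes: Uma is affected so carries U and received u from Leila (uu), so Uma is Uu.
Every other individual is either homozygous by phenotype or has at least one consistent homozygous assignment, so the count is 1.

1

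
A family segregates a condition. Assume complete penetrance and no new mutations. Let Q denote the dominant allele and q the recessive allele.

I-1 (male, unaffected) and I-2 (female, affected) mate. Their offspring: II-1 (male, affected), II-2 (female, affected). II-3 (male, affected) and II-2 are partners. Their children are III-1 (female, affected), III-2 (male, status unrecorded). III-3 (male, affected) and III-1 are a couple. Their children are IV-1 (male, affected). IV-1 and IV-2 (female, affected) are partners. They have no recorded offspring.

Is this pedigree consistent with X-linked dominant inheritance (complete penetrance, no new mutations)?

Yes

A consistent assignment under X-linked dominant exists: I-1 X^q Y, I-2 X^Q X^Q, II-1 X^Q Y, II-2 X^Q X^q, II-3 X^Q Y, III-1 X^Q X^Q, III-2 X^Q Y, III-3 X^Q Y, IV-1 X^Q Y, IV-2 X^Q X^Q.
In this assignment every recorded phenotype matches its genotype and every non-founder's genotype is obtainable from its parents' genotypes, so the pedigree is consistent.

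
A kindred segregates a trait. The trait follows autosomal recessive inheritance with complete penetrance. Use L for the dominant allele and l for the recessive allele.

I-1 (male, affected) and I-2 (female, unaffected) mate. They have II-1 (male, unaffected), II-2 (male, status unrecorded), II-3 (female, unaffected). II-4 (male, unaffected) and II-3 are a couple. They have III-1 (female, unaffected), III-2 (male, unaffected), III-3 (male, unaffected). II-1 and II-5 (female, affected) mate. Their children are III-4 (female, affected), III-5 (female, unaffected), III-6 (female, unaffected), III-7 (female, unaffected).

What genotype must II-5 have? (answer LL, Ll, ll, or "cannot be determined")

ll

II-5 is affected, so II-5 is ll.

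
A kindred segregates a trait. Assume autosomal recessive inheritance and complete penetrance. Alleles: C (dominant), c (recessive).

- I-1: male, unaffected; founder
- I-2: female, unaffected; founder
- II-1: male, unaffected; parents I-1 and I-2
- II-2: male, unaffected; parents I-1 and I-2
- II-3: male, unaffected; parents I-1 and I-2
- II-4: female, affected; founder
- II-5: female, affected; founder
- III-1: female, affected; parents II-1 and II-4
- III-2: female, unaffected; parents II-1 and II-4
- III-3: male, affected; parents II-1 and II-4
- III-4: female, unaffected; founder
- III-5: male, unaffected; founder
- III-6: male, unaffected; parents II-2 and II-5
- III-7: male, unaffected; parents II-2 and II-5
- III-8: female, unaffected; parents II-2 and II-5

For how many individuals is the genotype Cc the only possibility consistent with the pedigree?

5

Obligate heterozygotes: II-1 is unaffected so carries C and passed c to III-1 (cc), so II-1 is Cc; III-2 is unaffected so carries C and received c from II-4 (cc), so III-2 is Cc; III-6 is unaffected so carries C and received c from II-5 (cc), so III-6 is Cc; III-7 is unaffected so carries C and received c from II-5 (cc), so III-7 is Cc; III-8 is unaffected so carries C and received c from II-5 (cc), so III-8 is Cc.
Every other individual is either homozygous by phenotype or has at least one consistent homozygous assignment, so the count is 5.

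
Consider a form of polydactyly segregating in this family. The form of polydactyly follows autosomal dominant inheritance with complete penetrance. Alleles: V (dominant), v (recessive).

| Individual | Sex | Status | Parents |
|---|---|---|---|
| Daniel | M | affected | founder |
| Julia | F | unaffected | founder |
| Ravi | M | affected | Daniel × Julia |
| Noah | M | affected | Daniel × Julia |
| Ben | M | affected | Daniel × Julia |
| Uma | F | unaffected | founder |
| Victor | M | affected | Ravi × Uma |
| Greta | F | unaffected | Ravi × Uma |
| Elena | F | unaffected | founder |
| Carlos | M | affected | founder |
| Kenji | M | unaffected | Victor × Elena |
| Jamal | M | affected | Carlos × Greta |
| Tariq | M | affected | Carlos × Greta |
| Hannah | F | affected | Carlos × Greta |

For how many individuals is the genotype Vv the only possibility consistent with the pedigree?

Obligate heterozygotes: Ravi is affected so carries V and received v from Julia (vv), so Ravi is Vv; Noah is affected so carries V and received v from Julia (vv), so Noah is Vv; Ben is affected so carries V and received v from Julia (vv), so Ben is Vv; Victor is affected so carries V and received v from Uma (vv), so Victor is Vv; Jamal is affected so carries V and received v from Greta (vv), so Jamal is Vv; Tariq is affected so carries V and received v from Greta (vv), so Tariq is Vv; Hannah is affected so carries V and received v from Greta (vv), so Hannah is Vv.
Every other individual is either homozygous by phenotype or has at least one consistent homozygous assignment, so the count is 7.

7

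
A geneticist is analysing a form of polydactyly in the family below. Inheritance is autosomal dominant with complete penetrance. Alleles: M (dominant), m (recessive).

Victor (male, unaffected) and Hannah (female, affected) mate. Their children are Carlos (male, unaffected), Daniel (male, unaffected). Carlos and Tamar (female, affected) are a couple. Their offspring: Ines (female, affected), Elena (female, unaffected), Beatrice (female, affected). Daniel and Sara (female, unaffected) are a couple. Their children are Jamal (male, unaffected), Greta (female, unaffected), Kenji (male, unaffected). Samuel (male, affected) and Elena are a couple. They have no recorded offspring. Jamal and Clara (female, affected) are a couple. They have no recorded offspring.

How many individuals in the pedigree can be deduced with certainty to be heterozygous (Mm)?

Obligate heterozygotes: Hannah is affected so carries M and passed m to Carlos (mm), so Hannah is Mm; Tamar is affected so carries M and passed m to Elena (mm), so Tamar is Mm; Ines is affected so carries M and received m from Carlos (mm), so Ines is Mm; Beatrice is affected so carries M and received m from Carlos (mm), so Beatrice is Mm.
Every other individual is either homozygous by phenotype or has at least one consistent homozygous assignment, so the count is 4.

4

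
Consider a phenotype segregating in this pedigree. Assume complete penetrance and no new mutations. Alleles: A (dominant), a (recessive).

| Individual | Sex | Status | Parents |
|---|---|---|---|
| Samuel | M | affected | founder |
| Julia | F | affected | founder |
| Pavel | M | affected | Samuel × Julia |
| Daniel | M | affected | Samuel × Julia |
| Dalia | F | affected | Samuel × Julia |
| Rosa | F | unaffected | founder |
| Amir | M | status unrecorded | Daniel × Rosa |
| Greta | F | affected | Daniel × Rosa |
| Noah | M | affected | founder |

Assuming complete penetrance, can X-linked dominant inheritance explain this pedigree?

Yes

A consistent assignment under X-linked dominant exists: Samuel X^A Y, Julia X^A X^A, Pavel X^A Y, Daniel X^A Y, Dalia X^A X^A, Rosa X^a X^a, Amir X^a Y, Greta X^A X^a, Noah X^A Y.
In this assignment every recorded phenotype matches its genotype and every non-founder's genotype is obtainable from its parents' genotypes, so the pedigree is consistent.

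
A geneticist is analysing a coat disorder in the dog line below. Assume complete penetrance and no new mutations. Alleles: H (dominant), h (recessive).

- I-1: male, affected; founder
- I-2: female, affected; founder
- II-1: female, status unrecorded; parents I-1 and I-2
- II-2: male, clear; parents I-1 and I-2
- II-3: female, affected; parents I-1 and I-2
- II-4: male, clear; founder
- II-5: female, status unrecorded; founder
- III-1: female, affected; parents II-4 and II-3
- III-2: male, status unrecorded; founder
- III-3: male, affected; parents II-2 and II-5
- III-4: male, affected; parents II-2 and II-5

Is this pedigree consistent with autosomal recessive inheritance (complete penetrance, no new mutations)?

Under autosomal recessive, II-2 (clear, male) cannot arise from I-1 (affected) × I-2 (affected).

No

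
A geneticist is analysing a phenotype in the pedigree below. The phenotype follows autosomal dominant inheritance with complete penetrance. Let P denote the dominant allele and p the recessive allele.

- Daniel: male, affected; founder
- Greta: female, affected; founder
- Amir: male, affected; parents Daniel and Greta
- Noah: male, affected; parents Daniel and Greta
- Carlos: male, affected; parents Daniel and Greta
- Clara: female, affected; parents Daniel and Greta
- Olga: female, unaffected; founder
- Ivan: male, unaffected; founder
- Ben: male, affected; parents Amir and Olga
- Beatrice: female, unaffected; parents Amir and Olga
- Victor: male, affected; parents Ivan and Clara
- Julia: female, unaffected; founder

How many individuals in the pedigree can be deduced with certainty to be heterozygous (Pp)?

Obligate heterozygotes: Amir is affected so carries P and passed p to Beatrice (pp), so Amir is Pp; Ben is affected so carries P and received p from Olga (pp), so Ben is Pp; Victor is affected so carries P and received p from Ivan (pp), so Victor is Pp.
Every other individual is either homozygous by phenotype or has at least one consistent homozygous assignment, so the count is 3.

3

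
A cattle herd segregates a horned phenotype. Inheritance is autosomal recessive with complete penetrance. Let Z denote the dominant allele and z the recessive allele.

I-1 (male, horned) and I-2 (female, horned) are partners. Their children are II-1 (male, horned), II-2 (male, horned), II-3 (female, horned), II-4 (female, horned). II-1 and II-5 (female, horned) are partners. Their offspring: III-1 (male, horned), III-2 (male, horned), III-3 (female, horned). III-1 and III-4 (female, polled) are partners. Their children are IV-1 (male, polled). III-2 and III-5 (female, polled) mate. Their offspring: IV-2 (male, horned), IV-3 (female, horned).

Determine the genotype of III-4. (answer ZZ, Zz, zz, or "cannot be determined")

cannot be determined

III-4's phenotype allows ZZ or Zz, and no parent or child forces a single allele at both positions; consistent genotype assignments exist with III-4 as ZZ or Zz.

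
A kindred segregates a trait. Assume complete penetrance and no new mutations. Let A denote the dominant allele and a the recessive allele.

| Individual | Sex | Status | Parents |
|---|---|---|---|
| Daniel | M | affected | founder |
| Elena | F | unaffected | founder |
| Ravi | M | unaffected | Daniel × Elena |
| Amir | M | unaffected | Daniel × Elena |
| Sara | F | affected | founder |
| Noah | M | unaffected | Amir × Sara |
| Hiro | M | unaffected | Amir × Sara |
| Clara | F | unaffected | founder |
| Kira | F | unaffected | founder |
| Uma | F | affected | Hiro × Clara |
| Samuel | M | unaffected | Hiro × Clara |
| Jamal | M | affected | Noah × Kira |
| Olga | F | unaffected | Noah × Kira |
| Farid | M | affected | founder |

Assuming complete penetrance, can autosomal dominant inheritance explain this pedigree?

No

Under autosomal dominant, Uma (affected, female) cannot arise from Hiro (unaffected) × Clara (unaffected).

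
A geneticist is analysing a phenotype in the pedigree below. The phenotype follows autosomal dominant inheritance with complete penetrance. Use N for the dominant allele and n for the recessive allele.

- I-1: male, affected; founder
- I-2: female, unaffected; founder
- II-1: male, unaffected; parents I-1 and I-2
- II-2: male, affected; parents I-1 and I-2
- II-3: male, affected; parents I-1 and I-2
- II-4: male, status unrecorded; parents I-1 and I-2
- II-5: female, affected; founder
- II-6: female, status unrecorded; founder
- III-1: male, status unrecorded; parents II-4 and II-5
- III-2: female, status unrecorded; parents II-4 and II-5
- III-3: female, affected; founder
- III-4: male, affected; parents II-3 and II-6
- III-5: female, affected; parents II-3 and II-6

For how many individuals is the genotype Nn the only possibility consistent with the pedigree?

Obligate heterozygotes: I-1 is affected so carries N and passed n to II-1 (nn), so I-1 is Nn; II-2 is affected so carries N and received n from I-2 (nn), so II-2 is Nn; II-3 is affected so carries N and received n from I-2 (nn), so II-3 is Nn.
Every other individual is either homozygous by phenotype or has at least one consistent homozygous assignment, so the count is 3.

3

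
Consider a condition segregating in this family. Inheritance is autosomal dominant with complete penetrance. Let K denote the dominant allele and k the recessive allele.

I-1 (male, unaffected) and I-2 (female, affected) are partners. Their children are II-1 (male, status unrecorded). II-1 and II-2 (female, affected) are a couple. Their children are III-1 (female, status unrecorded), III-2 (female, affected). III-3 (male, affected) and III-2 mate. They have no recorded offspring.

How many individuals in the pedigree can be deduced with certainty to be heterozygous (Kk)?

0

No individual's genotype is forced to Kk by the pedigree, so the count is 0.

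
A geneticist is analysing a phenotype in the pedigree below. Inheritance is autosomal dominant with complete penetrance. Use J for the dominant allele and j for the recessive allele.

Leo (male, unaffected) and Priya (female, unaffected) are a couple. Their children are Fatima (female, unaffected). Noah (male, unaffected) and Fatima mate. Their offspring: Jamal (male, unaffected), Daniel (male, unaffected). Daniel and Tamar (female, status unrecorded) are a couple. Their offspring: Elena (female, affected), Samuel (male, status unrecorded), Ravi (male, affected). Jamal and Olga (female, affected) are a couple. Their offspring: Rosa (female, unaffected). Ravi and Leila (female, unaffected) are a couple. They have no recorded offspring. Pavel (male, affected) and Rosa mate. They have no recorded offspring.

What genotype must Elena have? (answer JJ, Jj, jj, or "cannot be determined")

From phenotype alone, Elena is JJ or Jj.
Elena is affected so carries J and received j from Daniel (jj), so Elena is Jj.

Jj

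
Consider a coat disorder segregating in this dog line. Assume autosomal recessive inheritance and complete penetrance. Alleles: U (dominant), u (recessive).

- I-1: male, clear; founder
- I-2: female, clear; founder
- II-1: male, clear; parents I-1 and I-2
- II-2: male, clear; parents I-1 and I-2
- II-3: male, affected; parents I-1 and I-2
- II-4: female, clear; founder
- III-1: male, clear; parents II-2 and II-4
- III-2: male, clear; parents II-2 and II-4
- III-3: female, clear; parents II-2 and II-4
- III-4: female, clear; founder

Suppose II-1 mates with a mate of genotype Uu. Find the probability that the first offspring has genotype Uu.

1/2

I-1 is clear so carries U and passed u to II-3 (uu), so I-1 is Uu.
I-2 is clear so carries U and passed u to II-3 (uu), so I-2 is Uu.
II-1 is a clear offspring of I-1 (Uu) × I-2 (Uu), whose cross gives 1/4 UU : 1/2 Uu : 1/4 uu; conditioning on being clear, II-1 is UU with probability 1/3, Uu with probability 2/3.
Summing over parental genotype combinations, P(offspring has genotype Uu) = 1/3·1/2 + 2/3·1/2 = 1/2.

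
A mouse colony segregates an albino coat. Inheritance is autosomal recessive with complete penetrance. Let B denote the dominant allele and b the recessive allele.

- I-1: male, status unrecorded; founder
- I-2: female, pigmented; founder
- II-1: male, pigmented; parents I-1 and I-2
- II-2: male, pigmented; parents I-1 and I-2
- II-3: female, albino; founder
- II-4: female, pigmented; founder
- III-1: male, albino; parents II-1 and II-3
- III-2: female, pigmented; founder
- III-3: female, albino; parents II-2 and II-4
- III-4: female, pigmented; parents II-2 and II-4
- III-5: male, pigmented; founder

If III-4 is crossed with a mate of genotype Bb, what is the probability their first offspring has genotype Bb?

II-2 is pigmented so carries B and passed b to III-3 (bb), so II-2 is Bb.
II-4 is pigmented so carries B and passed b to III-3 (bb), so II-4 is Bb.
III-4 is a pigmented offspring of II-2 (Bb) × II-4 (Bb), whose cross gives 1/4 BB : 1/2 Bb : 1/4 bb; conditioning on being pigmented, III-4 is BB with probability 1/3, Bb with probability 2/3.
Summing over parental genotype combinations, P(offspring has genotype Bb) = 1/3·1/2 + 2/3·1/2 = 1/2.

1/2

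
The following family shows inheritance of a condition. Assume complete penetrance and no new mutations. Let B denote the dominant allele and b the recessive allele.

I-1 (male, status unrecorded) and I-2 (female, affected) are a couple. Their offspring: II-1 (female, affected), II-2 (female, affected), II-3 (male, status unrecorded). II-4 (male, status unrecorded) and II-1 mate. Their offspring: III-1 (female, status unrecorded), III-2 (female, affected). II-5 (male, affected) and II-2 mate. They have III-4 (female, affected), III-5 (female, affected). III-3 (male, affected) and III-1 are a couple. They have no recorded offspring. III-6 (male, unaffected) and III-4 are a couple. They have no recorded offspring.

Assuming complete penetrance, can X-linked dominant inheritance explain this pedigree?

Yes

A consistent assignment under X-linked dominant exists: I-1 X^B Y, I-2 X^B X^B, II-1 X^B X^B, II-2 X^B X^B, II-3 X^B Y, II-4 X^B Y, II-5 X^B Y, III-1 X^B X^B, III-2 X^B X^B, III-3 X^B Y, III-4 X^B X^B, III-5 X^B X^B, III-6 X^b Y.
In this assignment every recorded phenotype matches its genotype and every non-founder's genotype is obtainable from its parents' genotypes, so the pedigree is consistent.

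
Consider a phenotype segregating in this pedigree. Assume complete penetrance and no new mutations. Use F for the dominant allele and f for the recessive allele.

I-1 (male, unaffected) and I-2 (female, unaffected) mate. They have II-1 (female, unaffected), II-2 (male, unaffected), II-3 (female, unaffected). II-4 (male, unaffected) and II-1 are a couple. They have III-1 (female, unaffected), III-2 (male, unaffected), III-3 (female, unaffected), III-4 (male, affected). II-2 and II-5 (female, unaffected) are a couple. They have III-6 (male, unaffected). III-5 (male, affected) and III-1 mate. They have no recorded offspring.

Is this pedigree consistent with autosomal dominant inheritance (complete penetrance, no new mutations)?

Under autosomal dominant, III-4 (affected, male) cannot arise from II-4 (unaffected) × II-1 (unaffected).

No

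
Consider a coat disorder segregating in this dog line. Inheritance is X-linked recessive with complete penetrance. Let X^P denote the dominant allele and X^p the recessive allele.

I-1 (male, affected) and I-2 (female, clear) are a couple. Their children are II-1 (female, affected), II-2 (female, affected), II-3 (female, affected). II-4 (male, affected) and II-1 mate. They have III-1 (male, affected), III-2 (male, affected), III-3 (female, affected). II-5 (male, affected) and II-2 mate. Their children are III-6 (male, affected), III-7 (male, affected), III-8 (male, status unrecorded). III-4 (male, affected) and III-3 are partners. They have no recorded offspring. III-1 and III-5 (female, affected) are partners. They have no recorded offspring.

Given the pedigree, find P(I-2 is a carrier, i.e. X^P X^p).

I-2 is clear so carries P and passed p to II-1 (X^p X^p), so I-2 is X^P X^p, giving P(X^P X^p) = 1.

1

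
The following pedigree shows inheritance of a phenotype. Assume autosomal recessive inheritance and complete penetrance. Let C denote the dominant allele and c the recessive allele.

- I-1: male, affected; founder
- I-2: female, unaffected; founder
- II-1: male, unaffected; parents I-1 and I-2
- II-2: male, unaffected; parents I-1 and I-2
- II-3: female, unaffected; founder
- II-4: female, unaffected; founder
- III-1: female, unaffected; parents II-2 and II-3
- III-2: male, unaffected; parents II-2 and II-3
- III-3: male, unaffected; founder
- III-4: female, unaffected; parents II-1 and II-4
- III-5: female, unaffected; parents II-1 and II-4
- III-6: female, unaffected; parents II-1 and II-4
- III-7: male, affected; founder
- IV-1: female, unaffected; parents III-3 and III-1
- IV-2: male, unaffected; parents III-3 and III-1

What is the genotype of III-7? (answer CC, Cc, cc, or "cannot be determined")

III-7 is affected, so III-7 is cc.

cc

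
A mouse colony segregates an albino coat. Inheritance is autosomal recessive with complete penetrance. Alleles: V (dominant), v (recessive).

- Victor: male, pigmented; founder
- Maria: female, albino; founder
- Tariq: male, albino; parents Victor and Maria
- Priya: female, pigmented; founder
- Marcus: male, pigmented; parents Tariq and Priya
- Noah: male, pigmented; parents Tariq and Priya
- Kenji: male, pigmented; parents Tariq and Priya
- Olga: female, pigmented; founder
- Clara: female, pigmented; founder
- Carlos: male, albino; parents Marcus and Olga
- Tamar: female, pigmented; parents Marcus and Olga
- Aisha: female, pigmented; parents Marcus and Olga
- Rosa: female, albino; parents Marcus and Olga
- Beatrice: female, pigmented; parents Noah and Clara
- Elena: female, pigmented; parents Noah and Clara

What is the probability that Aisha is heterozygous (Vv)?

2/3

Marcus is pigmented so carries V and received v from Tariq (vv), so Marcus is Vv.
Olga is pigmented so carries V and passed v to Carlos (vv), so Olga is Vv.
Their cross gives offspring ratios 1/4 VV : 1/2 Vv : 1/4 vv. Conditioning on Aisha being pigmented, P(Vv) = 1/2 / 3/4 = 2/3.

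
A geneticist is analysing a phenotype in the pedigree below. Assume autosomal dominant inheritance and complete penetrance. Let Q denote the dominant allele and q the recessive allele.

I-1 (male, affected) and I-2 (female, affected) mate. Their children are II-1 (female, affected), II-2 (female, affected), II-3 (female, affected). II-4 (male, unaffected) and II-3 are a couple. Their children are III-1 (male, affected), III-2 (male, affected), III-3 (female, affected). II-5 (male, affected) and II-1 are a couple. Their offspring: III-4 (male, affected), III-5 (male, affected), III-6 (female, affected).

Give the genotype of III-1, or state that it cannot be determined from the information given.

Qq

From phenotype alone, III-1 is QQ or Qq.
III-1 is affected so carries Q and received q from II-4 (qq), so III-1 is Qq.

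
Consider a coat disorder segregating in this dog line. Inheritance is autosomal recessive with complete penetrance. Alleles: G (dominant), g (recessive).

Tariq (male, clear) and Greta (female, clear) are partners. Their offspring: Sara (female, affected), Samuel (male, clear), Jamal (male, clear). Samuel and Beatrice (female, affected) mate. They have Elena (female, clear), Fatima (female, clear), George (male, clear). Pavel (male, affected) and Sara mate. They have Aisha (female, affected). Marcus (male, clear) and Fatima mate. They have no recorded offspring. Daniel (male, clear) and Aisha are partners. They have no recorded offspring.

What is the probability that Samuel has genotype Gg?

1/5

Tariq is clear so carries G and passed g to Sara (gg), so Tariq is Gg.
Greta is clear so carries G and passed g to Sara (gg), so Greta is Gg.
Their cross gives offspring ratios 1/4 GG : 1/2 Gg : 1/4 gg. Conditioning on Samuel being clear, P(Gg) = 1/2 / 3/4 = 2/3 before taking Samuel's own offspring into account.
Beatrice is affected, so Beatrice is gg.
Now use Samuel's offspring. Probability of each recorded status — clear daughter Elena: 1/2 if Samuel is Gg, 1 if GG; clear daughter Fatima: 1/2 if Samuel is Gg, 1 if GG; clear son George: 1/2 if Samuel is Gg, 1 if GG.
Bayes: P(Gg) = 2/3·1/8 / (2/3·1/8 + 1/3·1) = 1/5.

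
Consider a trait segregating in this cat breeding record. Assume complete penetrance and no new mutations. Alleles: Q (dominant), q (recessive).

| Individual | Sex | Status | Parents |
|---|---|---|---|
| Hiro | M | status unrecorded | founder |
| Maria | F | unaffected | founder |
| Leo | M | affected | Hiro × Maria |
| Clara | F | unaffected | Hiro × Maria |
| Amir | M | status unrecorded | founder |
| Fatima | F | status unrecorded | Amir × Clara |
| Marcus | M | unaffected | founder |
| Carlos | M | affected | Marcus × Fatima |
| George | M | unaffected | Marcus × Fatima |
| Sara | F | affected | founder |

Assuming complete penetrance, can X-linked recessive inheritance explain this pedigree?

Yes

A consistent assignment under X-linked recessive exists: Hiro X^Q Y, Maria X^Q X^q, Leo X^q Y, Clara X^Q X^Q, Amir X^q Y, Fatima X^Q X^q, Marcus X^Q Y, Carlos X^q Y, George X^Q Y, Sara X^q X^q.
In this assignment every recorded phenotype matches its genotype and every non-founder's genotype is obtainable from its parents' genotypes, so the pedigree is consistent.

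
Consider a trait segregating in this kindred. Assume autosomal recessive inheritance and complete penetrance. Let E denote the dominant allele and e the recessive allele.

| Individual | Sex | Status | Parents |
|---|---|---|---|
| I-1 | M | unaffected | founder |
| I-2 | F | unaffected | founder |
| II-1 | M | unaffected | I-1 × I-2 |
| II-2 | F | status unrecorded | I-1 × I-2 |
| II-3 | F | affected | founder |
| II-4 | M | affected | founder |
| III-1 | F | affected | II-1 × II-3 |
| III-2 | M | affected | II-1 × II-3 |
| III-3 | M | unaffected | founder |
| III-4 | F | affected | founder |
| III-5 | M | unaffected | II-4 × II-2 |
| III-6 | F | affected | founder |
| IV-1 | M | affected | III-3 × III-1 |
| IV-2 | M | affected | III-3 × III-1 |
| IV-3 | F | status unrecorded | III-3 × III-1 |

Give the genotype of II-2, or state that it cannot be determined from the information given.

cannot be determined

II-2's phenotype is unrecorded, and no parent or child forces a single allele at both positions; consistent genotype assignments exist with II-2 as EE or Ee.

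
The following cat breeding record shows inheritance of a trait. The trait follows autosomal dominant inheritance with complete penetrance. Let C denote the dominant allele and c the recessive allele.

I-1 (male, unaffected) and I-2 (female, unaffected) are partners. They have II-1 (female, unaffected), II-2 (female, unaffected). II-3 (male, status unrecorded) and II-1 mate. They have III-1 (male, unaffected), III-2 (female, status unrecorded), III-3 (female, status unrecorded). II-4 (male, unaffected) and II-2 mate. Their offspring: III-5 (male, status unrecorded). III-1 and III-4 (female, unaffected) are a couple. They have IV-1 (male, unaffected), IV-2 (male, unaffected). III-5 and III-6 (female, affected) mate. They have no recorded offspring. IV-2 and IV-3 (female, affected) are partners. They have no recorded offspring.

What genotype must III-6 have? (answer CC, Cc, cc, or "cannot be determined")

cannot be determined

III-6's phenotype allows CC or Cc, and no parent or child forces a single allele at both positions; consistent genotype assignments exist with III-6 as CC or Cc.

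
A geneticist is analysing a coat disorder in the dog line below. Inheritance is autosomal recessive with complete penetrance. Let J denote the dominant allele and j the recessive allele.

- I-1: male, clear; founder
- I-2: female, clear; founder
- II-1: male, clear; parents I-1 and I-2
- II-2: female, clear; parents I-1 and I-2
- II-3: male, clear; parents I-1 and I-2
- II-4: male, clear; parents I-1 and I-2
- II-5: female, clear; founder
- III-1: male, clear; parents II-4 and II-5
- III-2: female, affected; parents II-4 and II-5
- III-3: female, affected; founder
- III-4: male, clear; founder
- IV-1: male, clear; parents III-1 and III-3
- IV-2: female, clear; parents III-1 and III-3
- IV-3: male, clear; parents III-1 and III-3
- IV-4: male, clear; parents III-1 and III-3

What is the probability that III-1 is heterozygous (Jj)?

II-4 is clear so carries J and passed j to III-2 (jj), so II-4 is Jj.
II-5 is clear so carries J and passed j to III-2 (jj), so II-5 is Jj.
Their cross gives offspring ratios 1/4 JJ : 1/2 Jj : 1/4 jj. Conditioning on III-1 being clear, P(Jj) = 1/2 / 3/4 = 2/3 before taking III-1's own offspring into account.
III-3 is affected, so III-3 is jj.
Now use III-1's offspring. Probability of each recorded status — clear son IV-1: 1/2 if III-1 is Jj, 1 if JJ; clear daughter IV-2: 1/2 if III-1 is Jj, 1 if JJ; clear son IV-3: 1/2 if III-1 is Jj, 1 if JJ; clear son IV-4: 1/2 if III-1 is Jj, 1 if JJ.
Bayes: P(Jj) = 2/3·1/16 / (2/3·1/16 + 1/3·1) = 1/9.

1/9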